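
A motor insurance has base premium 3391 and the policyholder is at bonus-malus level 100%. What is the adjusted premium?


adjusted = base * BM_level / 100
= 3391 * 100 / 100
= 3391 * 1.0
= 3391.0


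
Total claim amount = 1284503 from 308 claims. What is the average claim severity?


severity = total / number
= 1284503 / 308
= 4170.4643


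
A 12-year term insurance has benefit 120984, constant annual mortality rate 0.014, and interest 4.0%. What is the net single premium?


NSP = benefit * sum_{k=0}^{n-1} k_p_x * q * v^(k+1)
With constant q=0.014, v=0.961538
Sum = 0.122531
NSP = 120984 * 0.122531
= 14824.3324


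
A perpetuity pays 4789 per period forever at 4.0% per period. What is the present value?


PV = PMT / i
= 4789 / 0.04
= 119725.0


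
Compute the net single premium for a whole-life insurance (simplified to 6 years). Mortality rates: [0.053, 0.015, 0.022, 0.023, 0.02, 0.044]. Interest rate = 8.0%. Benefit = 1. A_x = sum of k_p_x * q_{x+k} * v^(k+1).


v = 0.925926
Year 0: k_p_x=1.0, q=0.053, term=0.049074
Year 1: k_p_x=0.947, q=0.015, term=0.012178
Year 2: k_p_x=0.932795, q=0.022, term=0.016291
Year 3: k_p_x=0.912274, q=0.023, term=0.015423
Year 4: k_p_x=0.891291, q=0.02, term=0.012132
Year 5: k_p_x=0.873465, q=0.044, term=0.024219
A_x = 0.1293


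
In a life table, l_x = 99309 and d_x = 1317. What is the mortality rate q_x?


q_x = d_x / l_x
= 1317 / 99309
= 0.0133


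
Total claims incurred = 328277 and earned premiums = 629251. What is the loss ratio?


Loss ratio = claims / premiums
= 328277 / 629251
= 0.5217


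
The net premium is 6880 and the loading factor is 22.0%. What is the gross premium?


Gross = net * (1 + loading)
= 6880 * (1 + 0.22)
= 6880 * 1.22
= 8393.6


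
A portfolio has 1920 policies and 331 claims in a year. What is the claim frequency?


frequency = claims / policies
= 331 / 1920
= 0.1724


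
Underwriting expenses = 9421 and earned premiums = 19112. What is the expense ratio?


Expense ratio = expenses / premiums
= 9421 / 19112
= 0.4929


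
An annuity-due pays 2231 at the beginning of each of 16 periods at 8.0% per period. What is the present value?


PV_due = PMT * (1-(1+i)^(-n))/i * (1+i)
PV_immediate = 19747.4046
PV_due = 19747.4046 * 1.08
= 21327.197


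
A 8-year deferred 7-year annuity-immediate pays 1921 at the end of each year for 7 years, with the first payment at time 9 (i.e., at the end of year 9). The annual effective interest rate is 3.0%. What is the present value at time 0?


PV at time 8 of the 7-year annuity-immediate:
a_n = 1921 * (1-(1+0.03)^(-7))/0.03 = 11968.3736
Discount back 8 years to time 0:
PV = 11968.3736 * (1+0.03)^(-8)
= 11968.3736 * 0.789409
= 9447.9446


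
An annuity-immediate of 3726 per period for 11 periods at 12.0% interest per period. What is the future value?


FV = PMT * ((1+i)^n - 1) / i
= 3726 * ((1.12)^11 - 1) / 0.12
= 3726 * (3.47855 - 1) / 0.12
= 76958.9773


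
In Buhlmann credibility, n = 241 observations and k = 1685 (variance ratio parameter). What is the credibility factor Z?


Z = n / (n + k)
= 241 / (241 + 1685)
= 241 / 1926
= 0.1251


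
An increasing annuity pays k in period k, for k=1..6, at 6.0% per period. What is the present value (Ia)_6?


(Ia)_n = sum_{k=1}^{n} k * v^k, v = 1/(1+i)
v = 0.943396
Sum computed term by term:
(Ia)_6 = 16.3767


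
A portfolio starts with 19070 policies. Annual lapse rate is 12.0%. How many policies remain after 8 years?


remaining = initial * (1 - lapse)^years
= 19070 * (1 - 0.12)^8
= 19070 * 0.359635
= 6858.2304


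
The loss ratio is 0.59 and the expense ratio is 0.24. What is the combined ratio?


Combined ratio = loss ratio + expense ratio
= 0.59 + 0.24
= 0.83


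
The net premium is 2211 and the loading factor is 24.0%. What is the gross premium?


Gross = net * (1 + loading)
= 2211 * (1 + 0.24)
= 2211 * 1.24
= 2741.64


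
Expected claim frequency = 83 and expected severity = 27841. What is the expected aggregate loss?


E[S] = E[N] * E[X]
= 83 * 27841
= 2.3108e+06


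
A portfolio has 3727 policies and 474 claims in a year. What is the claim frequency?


frequency = claims / policies
= 474 / 3727
= 0.1272


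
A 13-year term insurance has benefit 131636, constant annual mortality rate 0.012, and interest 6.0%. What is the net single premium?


NSP = benefit * sum_{k=0}^{n-1} k_p_x * q * v^(k+1)
With constant q=0.012, v=0.943396
Sum = 0.099876
NSP = 131636 * 0.099876
= 13147.3378


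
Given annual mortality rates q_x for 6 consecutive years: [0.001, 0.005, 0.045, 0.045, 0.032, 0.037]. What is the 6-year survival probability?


p_k = 1 - q_k for each year
Survival = product of (1 - q_k)
= 0.999 * 0.995 * 0.955 * 0.955 * 0.968 * 0.963
= 0.8451


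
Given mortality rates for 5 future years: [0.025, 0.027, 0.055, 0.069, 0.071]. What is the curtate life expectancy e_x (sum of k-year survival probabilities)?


e_x = sum_{k=1}^{n} k_p_x
k_p_x values:
  1_p_x = 0.975
  2_p_x = 0.948675
  3_p_x = 0.896498
  4_p_x = 0.83464
  5_p_x = 0.77538
e_x = 4.4302


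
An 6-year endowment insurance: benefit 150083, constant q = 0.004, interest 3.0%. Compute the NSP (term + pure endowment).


Term component = 3220.8772
Pure endowment = 6_p_x * v^6 * benefit = 0.976239 * 0.837484 * 150083 = 122705.5438
NSP = 125926.421


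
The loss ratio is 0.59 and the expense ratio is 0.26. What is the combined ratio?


Combined ratio = loss ratio + expense ratio
= 0.59 + 0.26
= 0.85


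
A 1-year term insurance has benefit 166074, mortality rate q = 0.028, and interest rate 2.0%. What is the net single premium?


NSP = benefit * q * v
v = 1/(1+i) = 0.980392
NSP = 166074 * 0.028 * 0.980392
= 4558.8941


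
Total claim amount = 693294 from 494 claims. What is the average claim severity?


severity = total / number
= 693294 / 494
= 1403.4291


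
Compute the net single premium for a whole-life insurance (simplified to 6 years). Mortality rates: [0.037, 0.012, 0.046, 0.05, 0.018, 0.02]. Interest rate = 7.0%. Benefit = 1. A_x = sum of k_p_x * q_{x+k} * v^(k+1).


v = 0.934579
Year 0: k_p_x=1.0, q=0.037, term=0.034579
Year 1: k_p_x=0.963, q=0.012, term=0.010093
Year 2: k_p_x=0.951444, q=0.046, term=0.035726
Year 3: k_p_x=0.907678, q=0.05, term=0.034623
Year 4: k_p_x=0.862294, q=0.018, term=0.011066
Year 5: k_p_x=0.846772, q=0.02, term=0.011285
A_x = 0.1374


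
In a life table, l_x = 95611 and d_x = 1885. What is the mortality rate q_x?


q_x = d_x / l_x
= 1885 / 95611
= 0.0197


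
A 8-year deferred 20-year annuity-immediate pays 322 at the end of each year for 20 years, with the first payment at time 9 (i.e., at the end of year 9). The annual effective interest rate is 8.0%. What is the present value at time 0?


PV at time 8 of the 20-year annuity-immediate:
a_n = 322 * (1-(1+0.08)^(-20))/0.08 = 3161.4435
Discount back 8 years to time 0:
PV = 3161.4435 * (1+0.08)^(-8)
= 3161.4435 * 0.540269
= 1708.0295


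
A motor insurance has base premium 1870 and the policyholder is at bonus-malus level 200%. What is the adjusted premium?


adjusted = base * BM_level / 100
= 1870 * 200 / 100
= 1870 * 2.0
= 3740.0


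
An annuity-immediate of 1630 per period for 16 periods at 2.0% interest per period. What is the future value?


FV = PMT * ((1+i)^n - 1) / i
= 1630 * ((1.02)^16 - 1) / 0.02
= 1630 * (1.372786 - 1) / 0.02
= 30382.035


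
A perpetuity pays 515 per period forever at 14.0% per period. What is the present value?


PV = PMT / i
= 515 / 0.14
= 3678.5714


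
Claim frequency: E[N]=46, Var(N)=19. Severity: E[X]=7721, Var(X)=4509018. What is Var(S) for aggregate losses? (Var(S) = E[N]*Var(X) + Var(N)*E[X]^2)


Var(S) = E[N]*Var(X) + Var(N)*E[X]^2
= 46*4509018 + 19*7721^2
= 207414828 + 1132662979
= 1.3401e+09


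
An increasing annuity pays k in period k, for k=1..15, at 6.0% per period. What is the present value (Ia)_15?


(Ia)_n = sum_{k=1}^{n} k * v^k, v = 1/(1+i)
v = 0.943396
Sum computed term by term:
(Ia)_15 = 67.2668


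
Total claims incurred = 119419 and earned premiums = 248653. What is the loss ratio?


Loss ratio = claims / premiums
= 119419 / 248653
= 0.4803


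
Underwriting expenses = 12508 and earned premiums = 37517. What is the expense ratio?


Expense ratio = expenses / premiums
= 12508 / 37517
= 0.3334


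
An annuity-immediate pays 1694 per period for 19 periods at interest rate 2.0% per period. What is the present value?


PV = PMT * (1 - (1+i)^(-n)) / i
= 1694 * (1 - (1+0.02)^(-19)) / 0.02
= 1694 * (1 - 0.686431) / 0.02
= 1694 * 15.678462
= 26559.3146


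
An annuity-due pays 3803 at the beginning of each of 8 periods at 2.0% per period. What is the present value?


PV_due = PMT * (1-(1+i)^(-n))/i * (1+i)
PV_immediate = 27858.8059
PV_due = 27858.8059 * 1.02
= 28415.982


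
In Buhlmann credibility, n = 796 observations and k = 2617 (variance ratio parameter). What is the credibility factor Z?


Z = n / (n + k)
= 796 / (796 + 2617)
= 796 / 3413
= 0.2332


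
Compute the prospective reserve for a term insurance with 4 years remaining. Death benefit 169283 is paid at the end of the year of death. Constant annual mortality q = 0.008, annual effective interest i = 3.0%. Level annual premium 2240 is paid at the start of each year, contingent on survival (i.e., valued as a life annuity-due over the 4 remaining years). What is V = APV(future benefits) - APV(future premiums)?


v = 1/(1+i) = 0.970874
APV(future benefits) per unit = sum_{k=0}^{3} k_p_x * q * v^(k+1) = 0.029391
APV(future benefits) = 169283 * 0.029391 = 4975.3227
Life annuity-due factor ä_{x:4} = sum_{k=0}^{3} k_p_x * v^k = 3.784035
APV(future premiums) = 2240 * 3.784035 = 8476.2384
V = 4975.3227 - 8476.2384
= -3500.9157


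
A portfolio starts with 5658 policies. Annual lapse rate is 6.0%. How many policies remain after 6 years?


remaining = initial * (1 - lapse)^years
= 5658 * (1 - 0.06)^6
= 5658 * 0.68987
= 3903.2832


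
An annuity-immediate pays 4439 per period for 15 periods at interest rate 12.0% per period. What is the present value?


PV = PMT * (1 - (1+i)^(-n)) / i
= 4439 * (1 - (1+0.12)^(-15)) / 0.12
= 4439 * (1 - 0.182696) / 0.12
= 4439 * 6.810864
= 30233.4275


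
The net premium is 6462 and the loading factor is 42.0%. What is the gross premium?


Gross = net * (1 + loading)
= 6462 * (1 + 0.42)
= 6462 * 1.42
= 9176.04


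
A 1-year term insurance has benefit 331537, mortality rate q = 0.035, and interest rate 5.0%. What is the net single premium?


NSP = benefit * q * v
v = 1/(1+i) = 0.952381
NSP = 331537 * 0.035 * 0.952381
= 11051.2333


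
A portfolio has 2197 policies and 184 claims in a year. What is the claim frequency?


frequency = claims / policies
= 184 / 2197
= 0.0838


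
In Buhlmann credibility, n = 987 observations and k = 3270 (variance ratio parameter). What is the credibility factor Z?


Z = n / (n + k)
= 987 / (987 + 3270)
= 987 / 4257
= 0.2319


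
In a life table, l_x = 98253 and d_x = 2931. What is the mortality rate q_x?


q_x = d_x / l_x
= 2931 / 98253
= 0.0298


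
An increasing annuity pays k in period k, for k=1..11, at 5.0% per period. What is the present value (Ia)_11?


(Ia)_n = sum_{k=1}^{n} k * v^k, v = 1/(1+i)
v = 0.952381
Sum computed term by term:
(Ia)_11 = 45.8053


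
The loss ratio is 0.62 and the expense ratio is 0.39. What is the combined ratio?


Combined ratio = loss ratio + expense ratio
= 0.62 + 0.39
= 1.01


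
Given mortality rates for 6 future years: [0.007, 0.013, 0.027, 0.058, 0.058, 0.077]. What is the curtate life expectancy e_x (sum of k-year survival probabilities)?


e_x = sum_{k=1}^{n} k_p_x
k_p_x values:
  1_p_x = 0.993
  2_p_x = 0.980091
  3_p_x = 0.953629
  4_p_x = 0.898318
  5_p_x = 0.846216
  6_p_x = 0.781057
e_x = 5.4523


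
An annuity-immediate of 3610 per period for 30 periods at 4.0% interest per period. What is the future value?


FV = PMT * ((1+i)^n - 1) / i
= 3610 * ((1.04)^30 - 1) / 0.04
= 3610 * (3.243398 - 1) / 0.04
= 202466.6253


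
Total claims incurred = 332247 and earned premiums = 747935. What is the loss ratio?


Loss ratio = claims / premiums
= 332247 / 747935
= 0.4442


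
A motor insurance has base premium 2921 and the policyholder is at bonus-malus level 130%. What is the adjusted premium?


adjusted = base * BM_level / 100
= 2921 * 130 / 100
= 2921 * 1.3
= 3797.3


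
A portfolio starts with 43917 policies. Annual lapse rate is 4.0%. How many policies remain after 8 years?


remaining = initial * (1 - lapse)^years
= 43917 * (1 - 0.04)^8
= 43917 * 0.72139
= 31681.2661


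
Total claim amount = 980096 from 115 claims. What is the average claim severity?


severity = total / number
= 980096 / 115
= 8522.5739


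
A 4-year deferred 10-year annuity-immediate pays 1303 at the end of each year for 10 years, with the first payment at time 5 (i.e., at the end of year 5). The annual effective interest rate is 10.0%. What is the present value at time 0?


PV at time 4 of the 10-year annuity-immediate:
a_n = 1303 * (1-(1+0.1)^(-10))/0.1 = 8006.3709
Discount back 4 years to time 0:
PV = 8006.3709 * (1+0.1)^(-4)
= 8006.3709 * 0.683013
= 5468.4591


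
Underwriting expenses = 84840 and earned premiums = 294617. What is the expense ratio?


Expense ratio = expenses / premiums
= 84840 / 294617
= 0.288


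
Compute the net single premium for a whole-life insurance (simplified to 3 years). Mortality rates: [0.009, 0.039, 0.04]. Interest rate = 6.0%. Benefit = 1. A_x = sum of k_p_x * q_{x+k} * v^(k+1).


v = 0.943396
Year 0: k_p_x=1.0, q=0.009, term=0.008491
Year 1: k_p_x=0.991, q=0.039, term=0.034397
Year 2: k_p_x=0.952351, q=0.04, term=0.031984
A_x = 0.0749


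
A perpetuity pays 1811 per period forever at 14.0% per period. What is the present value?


PV = PMT / i
= 1811 / 0.14
= 12935.7143


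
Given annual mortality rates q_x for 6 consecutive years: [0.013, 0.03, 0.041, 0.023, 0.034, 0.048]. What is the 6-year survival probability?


p_k = 1 - q_k for each year
Survival = product of (1 - q_k)
= 0.987 * 0.97 * 0.959 * 0.977 * 0.966 * 0.952
= 0.8249


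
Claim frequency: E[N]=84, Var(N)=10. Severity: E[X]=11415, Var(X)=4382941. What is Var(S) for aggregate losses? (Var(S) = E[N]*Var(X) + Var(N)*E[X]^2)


Var(S) = E[N]*Var(X) + Var(N)*E[X]^2
= 84*4382941 + 10*11415^2
= 368167044 + 1303022250
= 1.6712e+09


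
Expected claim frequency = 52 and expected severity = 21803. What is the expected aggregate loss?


E[S] = E[N] * E[X]
= 52 * 21803
= 1.1338e+06


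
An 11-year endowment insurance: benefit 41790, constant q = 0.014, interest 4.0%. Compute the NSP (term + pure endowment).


Term component = 4807.6556
Pure endowment = 11_p_x * v^11 * benefit = 0.85634 * 0.649581 * 41790 = 23246.1857
NSP = 28053.8413


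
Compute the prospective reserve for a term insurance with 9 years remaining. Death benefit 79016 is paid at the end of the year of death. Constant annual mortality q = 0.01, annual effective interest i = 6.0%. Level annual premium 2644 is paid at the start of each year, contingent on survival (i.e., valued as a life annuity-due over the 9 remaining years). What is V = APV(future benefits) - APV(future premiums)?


v = 1/(1+i) = 0.943396
APV(future benefits) per unit = sum_{k=0}^{8} k_p_x * q * v^(k+1) = 0.065613
APV(future benefits) = 79016 * 0.065613 = 5184.4717
Life annuity-due factor ä_{x:9} = sum_{k=0}^{8} k_p_x * v^k = 6.954971
APV(future premiums) = 2644 * 6.954971 = 18388.9436
V = 5184.4717 - 18388.9436
= -13204.4719


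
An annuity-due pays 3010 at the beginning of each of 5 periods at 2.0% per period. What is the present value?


PV_due = PMT * (1-(1+i)^(-n))/i * (1+i)
PV_immediate = 14187.5131
PV_due = 14187.5131 * 1.02
= 14471.2634


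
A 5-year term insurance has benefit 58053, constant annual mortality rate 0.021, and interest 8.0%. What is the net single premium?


NSP = benefit * sum_{k=0}^{n-1} k_p_x * q * v^(k+1)
With constant q=0.021, v=0.925926
Sum = 0.080661
NSP = 58053 * 0.080661
= 4682.5893


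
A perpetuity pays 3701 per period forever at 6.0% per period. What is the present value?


PV = PMT / i
= 3701 / 0.06
= 61683.3333


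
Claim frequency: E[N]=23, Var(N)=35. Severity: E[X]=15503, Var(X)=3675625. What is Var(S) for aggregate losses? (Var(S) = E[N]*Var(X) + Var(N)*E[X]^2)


Var(S) = E[N]*Var(X) + Var(N)*E[X]^2
= 23*3675625 + 35*15503^2
= 84539375 + 8412005315
= 8.4965e+09


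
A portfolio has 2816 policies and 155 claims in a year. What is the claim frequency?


frequency = claims / policies
= 155 / 2816
= 0.055


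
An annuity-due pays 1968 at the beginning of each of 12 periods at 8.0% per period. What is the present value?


PV_due = PMT * (1-(1+i)^(-n))/i * (1+i)
PV_immediate = 14831.0015
PV_due = 14831.0015 * 1.08
= 16017.4817


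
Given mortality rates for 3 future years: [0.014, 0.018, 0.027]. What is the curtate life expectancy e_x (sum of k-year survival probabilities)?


e_x = sum_{k=1}^{n} k_p_x
k_p_x values:
  1_p_x = 0.986
  2_p_x = 0.968252
  3_p_x = 0.942109
e_x = 2.8964


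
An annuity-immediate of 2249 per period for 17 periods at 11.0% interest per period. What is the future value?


FV = PMT * ((1+i)^n - 1) / i
= 2249 * ((1.11)^17 - 1) / 0.11
= 2249 * (5.895093 - 1) / 0.11
= 100082.3955


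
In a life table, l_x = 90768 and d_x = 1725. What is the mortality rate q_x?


q_x = d_x / l_x
= 1725 / 90768
= 0.019


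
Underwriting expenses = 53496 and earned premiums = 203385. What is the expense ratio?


Expense ratio = expenses / premiums
= 53496 / 203385
= 0.263


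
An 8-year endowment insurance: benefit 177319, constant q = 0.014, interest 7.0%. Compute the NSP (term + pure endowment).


Term component = 14187.5809
Pure endowment = 8_p_x * v^8 * benefit = 0.893337 * 0.582009 * 177319 = 92193.5146
NSP = 106381.0955


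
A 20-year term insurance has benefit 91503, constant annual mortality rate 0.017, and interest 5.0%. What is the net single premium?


NSP = benefit * sum_{k=0}^{n-1} k_p_x * q * v^(k+1)
With constant q=0.017, v=0.952381
Sum = 0.185864
NSP = 91503 * 0.185864
= 17007.1473


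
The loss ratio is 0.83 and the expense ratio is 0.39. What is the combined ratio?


Combined ratio = loss ratio + expense ratio
= 0.83 + 0.39
= 1.22


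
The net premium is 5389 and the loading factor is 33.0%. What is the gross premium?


Gross = net * (1 + loading)
= 5389 * (1 + 0.33)
= 5389 * 1.33
= 7167.37


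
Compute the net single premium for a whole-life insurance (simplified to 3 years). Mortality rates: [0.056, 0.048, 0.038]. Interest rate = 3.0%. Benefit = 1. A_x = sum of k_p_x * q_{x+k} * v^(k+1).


v = 0.970874
Year 0: k_p_x=1.0, q=0.056, term=0.054369
Year 1: k_p_x=0.944, q=0.048, term=0.042711
Year 2: k_p_x=0.898688, q=0.038, term=0.031252
A_x = 0.1283


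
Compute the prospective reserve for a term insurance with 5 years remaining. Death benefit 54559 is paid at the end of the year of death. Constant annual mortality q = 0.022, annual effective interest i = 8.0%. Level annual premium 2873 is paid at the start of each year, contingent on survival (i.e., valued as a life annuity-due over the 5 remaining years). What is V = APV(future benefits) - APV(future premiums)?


v = 1/(1+i) = 0.925926
APV(future benefits) per unit = sum_{k=0}^{4} k_p_x * q * v^(k+1) = 0.084346
APV(future benefits) = 54559 * 0.084346 = 4601.832
Life annuity-due factor ä_{x:5} = sum_{k=0}^{4} k_p_x * v^k = 4.140621
APV(future premiums) = 2873 * 4.140621 = 11896.0028
V = 4601.832 - 11896.0028
= -7294.1708


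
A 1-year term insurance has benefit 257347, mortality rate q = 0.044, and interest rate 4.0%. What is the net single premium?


NSP = benefit * q * v
v = 1/(1+i) = 0.961538
NSP = 257347 * 0.044 * 0.961538
= 10887.7577


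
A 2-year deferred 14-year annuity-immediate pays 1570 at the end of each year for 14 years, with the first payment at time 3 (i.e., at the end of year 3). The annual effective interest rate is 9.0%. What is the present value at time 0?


PV at time 2 of the 14-year annuity-immediate:
a_n = 1570 * (1-(1+0.09)^(-14))/0.09 = 12224.2561
Discount back 2 years to time 0:
PV = 12224.2561 * (1+0.09)^(-2)
= 12224.2561 * 0.84168
= 10288.9118


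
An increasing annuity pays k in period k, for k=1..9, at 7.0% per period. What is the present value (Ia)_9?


(Ia)_n = sum_{k=1}^{n} k * v^k, v = 1/(1+i)
v = 0.934579
Sum computed term by term:
(Ia)_9 = 29.6556


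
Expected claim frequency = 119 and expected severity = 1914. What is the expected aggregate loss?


E[S] = E[N] * E[X]
= 119 * 1914
= 227766


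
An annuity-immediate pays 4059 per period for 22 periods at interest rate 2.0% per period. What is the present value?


PV = PMT * (1 - (1+i)^(-n)) / i
= 4059 * (1 - (1+0.02)^(-22)) / 0.02
= 4059 * (1 - 0.646839) / 0.02
= 4059 * 17.658048
= 71674.0176


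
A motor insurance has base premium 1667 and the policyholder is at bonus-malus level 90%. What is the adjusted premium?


adjusted = base * BM_level / 100
= 1667 * 90 / 100
= 1667 * 0.9
= 1500.3


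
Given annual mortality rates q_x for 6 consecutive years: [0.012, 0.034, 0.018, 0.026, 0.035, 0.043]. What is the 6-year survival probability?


p_k = 1 - q_k for each year
Survival = product of (1 - q_k)
= 0.988 * 0.966 * 0.982 * 0.974 * 0.965 * 0.957
= 0.843


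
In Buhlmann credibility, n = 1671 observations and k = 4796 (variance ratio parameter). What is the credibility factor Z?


Z = n / (n + k)
= 1671 / (1671 + 4796)
= 1671 / 6467
= 0.2584


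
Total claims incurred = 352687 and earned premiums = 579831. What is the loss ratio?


Loss ratio = claims / premiums
= 352687 / 579831
= 0.6083


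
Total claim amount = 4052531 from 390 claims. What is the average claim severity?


severity = total / number
= 4052531 / 390
= 10391.1051


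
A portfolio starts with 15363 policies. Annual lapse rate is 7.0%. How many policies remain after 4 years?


remaining = initial * (1 - lapse)^years
= 15363 * (1 - 0.07)^4
= 15363 * 0.748052
= 11492.323


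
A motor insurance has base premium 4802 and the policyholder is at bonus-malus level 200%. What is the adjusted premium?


adjusted = base * BM_level / 100
= 4802 * 200 / 100
= 4802 * 2.0
= 9604.0


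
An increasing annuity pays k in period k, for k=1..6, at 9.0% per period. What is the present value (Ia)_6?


(Ia)_n = sum_{k=1}^{n} k * v^k, v = 1/(1+i)
v = 0.917431
Sum computed term by term:
(Ia)_6 = 14.5783


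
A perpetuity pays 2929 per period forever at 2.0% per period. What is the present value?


PV = PMT / i
= 2929 / 0.02
= 146450.0


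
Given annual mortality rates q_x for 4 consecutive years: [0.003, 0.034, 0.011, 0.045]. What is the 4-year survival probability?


p_k = 1 - q_k for each year
Survival = product of (1 - q_k)
= 0.997 * 0.966 * 0.989 * 0.955
= 0.9096


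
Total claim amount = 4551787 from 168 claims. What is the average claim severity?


severity = total / number
= 4551787 / 168
= 27093.9702


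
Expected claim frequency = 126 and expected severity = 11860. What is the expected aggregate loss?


E[S] = E[N] * E[X]
= 126 * 11860
= 1.4944e+06


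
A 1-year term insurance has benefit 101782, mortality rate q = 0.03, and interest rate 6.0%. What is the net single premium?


NSP = benefit * q * v
v = 1/(1+i) = 0.943396
NSP = 101782 * 0.03 * 0.943396
= 2880.6226


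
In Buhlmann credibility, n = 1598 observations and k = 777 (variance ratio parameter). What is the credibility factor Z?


Z = n / (n + k)
= 1598 / (1598 + 777)
= 1598 / 2375
= 0.6728


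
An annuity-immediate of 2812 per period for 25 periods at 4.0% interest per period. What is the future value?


FV = PMT * ((1+i)^n - 1) / i
= 2812 * ((1.04)^25 - 1) / 0.04
= 2812 * (2.665836 - 1) / 0.04
= 117108.2941


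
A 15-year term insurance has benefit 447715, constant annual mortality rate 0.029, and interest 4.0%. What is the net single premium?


NSP = benefit * sum_{k=0}^{n-1} k_p_x * q * v^(k+1)
With constant q=0.029, v=0.961538
Sum = 0.270205
NSP = 447715 * 0.270205
= 120974.7703


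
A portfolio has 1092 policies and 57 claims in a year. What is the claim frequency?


frequency = claims / policies
= 57 / 1092
= 0.0522


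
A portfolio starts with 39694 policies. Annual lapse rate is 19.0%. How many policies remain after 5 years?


remaining = initial * (1 - lapse)^years
= 39694 * (1 - 0.19)^5
= 39694 * 0.348678
= 13840.442


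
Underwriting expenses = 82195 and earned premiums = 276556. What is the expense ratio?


Expense ratio = expenses / premiums
= 82195 / 276556
= 0.2972


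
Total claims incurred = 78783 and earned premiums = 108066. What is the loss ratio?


Loss ratio = claims / premiums
= 78783 / 108066
= 0.729


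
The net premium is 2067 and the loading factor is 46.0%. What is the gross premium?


Gross = net * (1 + loading)
= 2067 * (1 + 0.46)
= 2067 * 1.46
= 3017.82


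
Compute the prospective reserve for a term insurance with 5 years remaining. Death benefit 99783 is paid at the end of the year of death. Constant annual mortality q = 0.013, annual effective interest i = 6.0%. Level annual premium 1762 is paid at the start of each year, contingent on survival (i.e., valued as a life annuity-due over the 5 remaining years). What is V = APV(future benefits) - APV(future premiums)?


v = 1/(1+i) = 0.943396
APV(future benefits) per unit = sum_{k=0}^{4} k_p_x * q * v^(k+1) = 0.053437
APV(future benefits) = 99783 * 0.053437 = 5332.0641
Life annuity-due factor ä_{x:5} = sum_{k=0}^{4} k_p_x * v^k = 4.357138
APV(future premiums) = 1762 * 4.357138 = 7677.2772
V = 5332.0641 - 7677.2772
= -2345.2131


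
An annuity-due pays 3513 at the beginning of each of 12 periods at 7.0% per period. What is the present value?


PV_due = PMT * (1-(1+i)^(-n))/i * (1+i)
PV_immediate = 27902.657
PV_due = 27902.657 * 1.07
= 29855.8429


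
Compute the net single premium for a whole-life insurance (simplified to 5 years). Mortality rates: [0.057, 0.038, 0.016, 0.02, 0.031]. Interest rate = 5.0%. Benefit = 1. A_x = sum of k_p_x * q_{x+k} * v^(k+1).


v = 0.952381
Year 0: k_p_x=1.0, q=0.057, term=0.054286
Year 1: k_p_x=0.943, q=0.038, term=0.032502
Year 2: k_p_x=0.907166, q=0.016, term=0.012538
Year 3: k_p_x=0.892651, q=0.02, term=0.014688
Year 4: k_p_x=0.874798, q=0.031, term=0.021248
A_x = 0.1353


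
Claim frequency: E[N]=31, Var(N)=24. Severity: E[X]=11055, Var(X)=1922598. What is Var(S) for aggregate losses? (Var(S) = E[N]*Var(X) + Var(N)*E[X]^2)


Var(S) = E[N]*Var(X) + Var(N)*E[X]^2
= 31*1922598 + 24*11055^2
= 59600538 + 2933112600
= 2.9927e+09


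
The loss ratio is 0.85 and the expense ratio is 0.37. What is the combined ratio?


Combined ratio = loss ratio + expense ratio
= 0.85 + 0.37
= 1.22


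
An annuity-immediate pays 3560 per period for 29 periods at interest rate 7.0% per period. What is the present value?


PV = PMT * (1 - (1+i)^(-n)) / i
= 3560 * (1 - (1+0.07)^(-29)) / 0.07
= 3560 * (1 - 0.140563) / 0.07
= 3560 * 12.277674
= 43708.5197


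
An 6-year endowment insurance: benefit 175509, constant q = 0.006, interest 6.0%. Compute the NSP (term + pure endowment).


Term component = 5106.3608
Pure endowment = 6_p_x * v^6 * benefit = 0.964536 * 0.704961 * 175509 = 119339.0308
NSP = 124445.3917


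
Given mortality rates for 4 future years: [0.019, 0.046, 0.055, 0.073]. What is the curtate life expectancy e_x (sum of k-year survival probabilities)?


e_x = sum_{k=1}^{n} k_p_x
k_p_x values:
  1_p_x = 0.981
  2_p_x = 0.935874
  3_p_x = 0.884401
  4_p_x = 0.81984
e_x = 3.6211


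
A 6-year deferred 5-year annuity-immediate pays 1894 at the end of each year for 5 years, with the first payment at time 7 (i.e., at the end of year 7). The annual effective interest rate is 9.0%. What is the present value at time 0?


PV at time 6 of the 5-year annuity-immediate:
a_n = 1894 * (1-(1+0.09)^(-5))/0.09 = 7366.9995
Discount back 6 years to time 0:
PV = 7366.9995 * (1+0.09)^(-6)
= 7366.9995 * 0.596267
= 4392.7011


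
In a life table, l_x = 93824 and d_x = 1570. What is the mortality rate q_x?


q_x = d_x / l_x
= 1570 / 93824
= 0.0167


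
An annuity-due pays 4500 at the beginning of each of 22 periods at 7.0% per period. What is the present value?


PV_due = PMT * (1-(1+i)^(-n))/i * (1+i)
PV_immediate = 49775.5822
PV_due = 49775.5822 * 1.07
= 53259.873


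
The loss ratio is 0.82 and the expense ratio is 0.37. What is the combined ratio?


Combined ratio = loss ratio + expense ratio
= 0.82 + 0.37
= 1.19


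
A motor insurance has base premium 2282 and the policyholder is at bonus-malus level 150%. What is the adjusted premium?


adjusted = base * BM_level / 100
= 2282 * 150 / 100
= 2282 * 1.5
= 3423.0


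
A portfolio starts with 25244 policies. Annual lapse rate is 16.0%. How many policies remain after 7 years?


remaining = initial * (1 - lapse)^years
= 25244 * (1 - 0.16)^7
= 25244 * 0.29509
= 7449.2607


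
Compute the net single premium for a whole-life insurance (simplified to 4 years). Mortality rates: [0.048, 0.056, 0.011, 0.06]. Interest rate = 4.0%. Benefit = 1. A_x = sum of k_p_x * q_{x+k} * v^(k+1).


v = 0.961538
Year 0: k_p_x=1.0, q=0.048, term=0.046154
Year 1: k_p_x=0.952, q=0.056, term=0.04929
Year 2: k_p_x=0.898688, q=0.011, term=0.008788
Year 3: k_p_x=0.888802, q=0.06, term=0.045585
A_x = 0.1498


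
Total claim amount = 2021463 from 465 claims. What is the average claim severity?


severity = total / number
= 2021463 / 465
= 4347.2323


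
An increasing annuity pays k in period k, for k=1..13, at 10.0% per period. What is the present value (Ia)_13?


(Ia)_n = sum_{k=1}^{n} k * v^k, v = 1/(1+i)
v = 0.909091
Sum computed term by term:
(Ia)_13 = 40.4805


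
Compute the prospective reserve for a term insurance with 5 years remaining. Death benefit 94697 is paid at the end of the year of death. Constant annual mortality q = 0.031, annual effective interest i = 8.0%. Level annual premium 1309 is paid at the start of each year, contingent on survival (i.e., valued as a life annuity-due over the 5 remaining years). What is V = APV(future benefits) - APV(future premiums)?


v = 1/(1+i) = 0.925926
APV(future benefits) per unit = sum_{k=0}^{4} k_p_x * q * v^(k+1) = 0.116897
APV(future benefits) = 94697 * 0.116897 = 11069.7885
Life annuity-due factor ä_{x:5} = sum_{k=0}^{4} k_p_x * v^k = 4.072538
APV(future premiums) = 1309 * 4.072538 = 5330.9525
V = 11069.7885 - 5330.9525
= 5738.836


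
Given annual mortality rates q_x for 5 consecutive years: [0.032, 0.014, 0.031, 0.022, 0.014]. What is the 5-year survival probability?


p_k = 1 - q_k for each year
Survival = product of (1 - q_k)
= 0.968 * 0.986 * 0.969 * 0.978 * 0.986
= 0.8919


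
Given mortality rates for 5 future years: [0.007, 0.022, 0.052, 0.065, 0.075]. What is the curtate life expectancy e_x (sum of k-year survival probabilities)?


e_x = sum_{k=1}^{n} k_p_x
k_p_x values:
  1_p_x = 0.993
  2_p_x = 0.971154
  3_p_x = 0.920654
  4_p_x = 0.860811
  5_p_x = 0.796251
e_x = 4.5419


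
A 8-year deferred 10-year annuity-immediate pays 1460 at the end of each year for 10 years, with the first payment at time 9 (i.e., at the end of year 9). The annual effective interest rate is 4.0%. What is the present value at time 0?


PV at time 8 of the 10-year annuity-immediate:
a_n = 1460 * (1-(1+0.04)^(-10))/0.04 = 11841.9078
Discount back 8 years to time 0:
PV = 11841.9078 * (1+0.04)^(-8)
= 11841.9078 * 0.73069
= 8652.7661


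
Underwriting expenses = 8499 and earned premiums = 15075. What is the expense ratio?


Expense ratio = expenses / premiums
= 8499 / 15075
= 0.5638


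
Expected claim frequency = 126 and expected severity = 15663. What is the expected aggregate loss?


E[S] = E[N] * E[X]
= 126 * 15663
= 1.9735e+06


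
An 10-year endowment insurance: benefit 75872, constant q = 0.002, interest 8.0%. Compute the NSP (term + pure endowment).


Term component = 1010.3698
Pure endowment = 10_p_x * v^10 * benefit = 0.980179 * 0.463193 * 75872 = 34446.8402
NSP = 35457.2099


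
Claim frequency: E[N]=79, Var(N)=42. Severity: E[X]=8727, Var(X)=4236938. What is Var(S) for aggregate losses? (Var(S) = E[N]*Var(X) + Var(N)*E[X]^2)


Var(S) = E[N]*Var(X) + Var(N)*E[X]^2
= 79*4236938 + 42*8727^2
= 334718102 + 3198742218
= 3.5335e+09


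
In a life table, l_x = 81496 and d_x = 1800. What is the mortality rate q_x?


q_x = d_x / l_x
= 1800 / 81496
= 0.0221


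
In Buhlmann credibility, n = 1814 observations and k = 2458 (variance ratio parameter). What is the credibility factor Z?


Z = n / (n + k)
= 1814 / (1814 + 2458)
= 1814 / 4272
= 0.4246


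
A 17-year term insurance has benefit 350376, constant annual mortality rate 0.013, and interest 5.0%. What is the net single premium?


NSP = benefit * sum_{k=0}^{n-1} k_p_x * q * v^(k+1)
With constant q=0.013, v=0.952381
Sum = 0.134276
NSP = 350376 * 0.134276
= 47046.9441


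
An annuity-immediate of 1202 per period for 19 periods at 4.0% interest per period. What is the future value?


FV = PMT * ((1+i)^n - 1) / i
= 1202 * ((1.04)^19 - 1) / 0.04
= 1202 * (2.106849 - 1) / 0.04
= 33260.8177


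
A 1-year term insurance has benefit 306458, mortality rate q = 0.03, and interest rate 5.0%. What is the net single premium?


NSP = benefit * q * v
v = 1/(1+i) = 0.952381
NSP = 306458 * 0.03 * 0.952381
= 8755.9429


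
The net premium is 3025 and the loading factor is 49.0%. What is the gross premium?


Gross = net * (1 + loading)
= 3025 * (1 + 0.49)
= 3025 * 1.49
= 4507.25


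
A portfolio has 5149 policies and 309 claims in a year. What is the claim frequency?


frequency = claims / policies
= 309 / 5149
= 0.06


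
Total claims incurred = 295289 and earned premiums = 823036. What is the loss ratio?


Loss ratio = claims / premiums
= 295289 / 823036
= 0.3588


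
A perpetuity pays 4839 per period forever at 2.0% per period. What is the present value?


PV = PMT / i
= 4839 / 0.02
= 241950.0


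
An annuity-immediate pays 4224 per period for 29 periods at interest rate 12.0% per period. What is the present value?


PV = PMT * (1 - (1+i)^(-n)) / i
= 4224 * (1 - (1+0.12)^(-29)) / 0.12
= 4224 * (1 - 0.037383) / 0.12
= 4224 * 8.021806
= 33884.1087


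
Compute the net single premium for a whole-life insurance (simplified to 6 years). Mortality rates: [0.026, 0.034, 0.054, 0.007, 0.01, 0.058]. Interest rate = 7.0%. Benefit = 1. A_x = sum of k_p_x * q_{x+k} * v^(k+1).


v = 0.934579
Year 0: k_p_x=1.0, q=0.026, term=0.024299
Year 1: k_p_x=0.974, q=0.034, term=0.028925
Year 2: k_p_x=0.940884, q=0.054, term=0.041474
Year 3: k_p_x=0.890076, q=0.007, term=0.004753
Year 4: k_p_x=0.883846, q=0.01, term=0.006302
Year 5: k_p_x=0.875007, q=0.058, term=0.033817
A_x = 0.1396


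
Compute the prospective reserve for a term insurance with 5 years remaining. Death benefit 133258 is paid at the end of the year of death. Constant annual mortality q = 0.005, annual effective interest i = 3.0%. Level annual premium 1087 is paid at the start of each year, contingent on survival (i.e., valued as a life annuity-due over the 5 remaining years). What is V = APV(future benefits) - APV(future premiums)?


v = 1/(1+i) = 0.970874
APV(future benefits) per unit = sum_{k=0}^{4} k_p_x * q * v^(k+1) = 0.022677
APV(future benefits) = 133258 * 0.022677 = 3021.9461
Life annuity-due factor ä_{x:5} = sum_{k=0}^{4} k_p_x * v^k = 4.671546
APV(future premiums) = 1087 * 4.671546 = 5077.9706
V = 3021.9461 - 5077.9706
= -2056.0246


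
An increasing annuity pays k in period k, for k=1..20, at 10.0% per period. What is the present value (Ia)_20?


(Ia)_n = sum_{k=1}^{n} k * v^k, v = 1/(1+i)
v = 0.909091
Sum computed term by term:
(Ia)_20 = 63.9205


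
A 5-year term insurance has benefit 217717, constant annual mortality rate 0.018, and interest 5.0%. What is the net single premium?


NSP = benefit * sum_{k=0}^{n-1} k_p_x * q * v^(k+1)
With constant q=0.018, v=0.952381
Sum = 0.075308
NSP = 217717 * 0.075308
= 16395.8872


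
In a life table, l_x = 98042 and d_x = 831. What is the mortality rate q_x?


q_x = d_x / l_x
= 831 / 98042
= 0.0085


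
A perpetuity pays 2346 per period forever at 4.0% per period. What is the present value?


PV = PMT / i
= 2346 / 0.04
= 58650.0


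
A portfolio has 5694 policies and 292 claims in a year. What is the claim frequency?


frequency = claims / policies
= 292 / 5694
= 0.0513


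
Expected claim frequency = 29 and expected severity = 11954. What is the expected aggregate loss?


E[S] = E[N] * E[X]
= 29 * 11954
= 346666


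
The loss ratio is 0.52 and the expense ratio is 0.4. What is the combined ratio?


Combined ratio = loss ratio + expense ratio
= 0.52 + 0.4
= 0.92


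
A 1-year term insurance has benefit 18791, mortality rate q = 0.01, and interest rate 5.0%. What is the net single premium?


NSP = benefit * q * v
v = 1/(1+i) = 0.952381
NSP = 18791 * 0.01 * 0.952381
= 178.9619


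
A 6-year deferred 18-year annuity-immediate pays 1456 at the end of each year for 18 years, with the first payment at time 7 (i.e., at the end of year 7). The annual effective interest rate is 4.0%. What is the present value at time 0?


PV at time 6 of the 18-year annuity-immediate:
a_n = 1456 * (1-(1+0.04)^(-18))/0.04 = 18431.9364
Discount back 6 years to time 0:
PV = 18431.9364 * (1+0.04)^(-6)
= 18431.9364 * 0.790315
= 14567.0271


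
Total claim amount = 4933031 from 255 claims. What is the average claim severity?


severity = total / number
= 4933031 / 255
= 19345.2196


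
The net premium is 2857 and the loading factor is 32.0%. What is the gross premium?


Gross = net * (1 + loading)
= 2857 * (1 + 0.32)
= 2857 * 1.32
= 3771.24


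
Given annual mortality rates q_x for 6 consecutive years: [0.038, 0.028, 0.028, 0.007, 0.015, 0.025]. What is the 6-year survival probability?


p_k = 1 - q_k for each year
Survival = product of (1 - q_k)
= 0.962 * 0.972 * 0.972 * 0.993 * 0.985 * 0.975
= 0.8668


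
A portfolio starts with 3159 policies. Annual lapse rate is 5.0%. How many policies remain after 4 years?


remaining = initial * (1 - lapse)^years
= 3159 * (1 - 0.05)^4
= 3159 * 0.814506
= 2573.0252


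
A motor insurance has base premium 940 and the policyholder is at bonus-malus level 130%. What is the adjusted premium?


adjusted = base * BM_level / 100
= 940 * 130 / 100
= 940 * 1.3
= 1222.0


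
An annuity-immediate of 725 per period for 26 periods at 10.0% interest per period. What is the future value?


FV = PMT * ((1+i)^n - 1) / i
= 725 * ((1.1)^26 - 1) / 0.1
= 725 * (11.918177 - 1) / 0.1
= 79156.7799


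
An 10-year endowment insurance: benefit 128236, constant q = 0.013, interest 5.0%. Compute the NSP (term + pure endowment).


Term component = 12208.8886
Pure endowment = 10_p_x * v^10 * benefit = 0.877347 * 0.613913 * 128236 = 69069.8478
NSP = 81278.7363


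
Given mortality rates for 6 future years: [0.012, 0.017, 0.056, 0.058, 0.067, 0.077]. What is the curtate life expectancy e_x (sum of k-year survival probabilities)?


e_x = sum_{k=1}^{n} k_p_x
k_p_x values:
  1_p_x = 0.988
  2_p_x = 0.971204
  3_p_x = 0.916817
  4_p_x = 0.863641
  5_p_x = 0.805777
  6_p_x = 0.743732
e_x = 5.2892


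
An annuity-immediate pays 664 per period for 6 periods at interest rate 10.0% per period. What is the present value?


PV = PMT * (1 - (1+i)^(-n)) / i
= 664 * (1 - (1+0.1)^(-6)) / 0.1
= 664 * (1 - 0.564474) / 0.1
= 664 * 4.355261
= 2891.8931
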